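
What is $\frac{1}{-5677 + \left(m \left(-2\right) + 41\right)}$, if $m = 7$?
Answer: $- \frac{1}{5650} \approx -0.00017699$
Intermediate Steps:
$\frac{1}{-5677 + \left(m \left(-2\right) + 41\right)} = \frac{1}{-5677 + \left(7 \left(-2\right) + 41\right)} = \frac{1}{-5677 + \left(-14 + 41\right)} = \frac{1}{-5677 + 27} = \frac{1}{-5650} = - \frac{1}{5650}$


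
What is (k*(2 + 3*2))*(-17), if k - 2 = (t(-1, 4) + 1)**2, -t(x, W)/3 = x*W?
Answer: -23256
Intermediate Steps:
t(x, W) = -3*W*x (t(x, W) = -3*x*W = -3*W*x)
k = 171 (k = 2 + (-3*4*(-1) + 1)**2 = 2 + (12 + 1)**2 = 2 + 13**2 = 2 + 169 = 171)
(k*(2 + 3*2))*(-17) = (171*(2 + 3*2))*(-17) = (171*(2 + 6))*(-17) = (171*8)*(-17) = 1368*(-17) = -23256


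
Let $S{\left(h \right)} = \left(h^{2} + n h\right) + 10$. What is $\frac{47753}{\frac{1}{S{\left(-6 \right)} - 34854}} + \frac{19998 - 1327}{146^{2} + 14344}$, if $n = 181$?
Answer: $- \frac{61122886831449}{35660} \approx -1.714 \cdot 10^{9}$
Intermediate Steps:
$S{\left(h \right)} = 10 + h^{2} + 181 h$ ($S{\left(h \right)} = \left(h^{2} + 181 h\right) + 10 = 10 + h^{2} + 181 h$)
$\frac{47753}{\frac{1}{S{\left(-6 \right)} - 34854}} + \frac{19998 - 1327}{146^{2} + 14344} = \frac{47753}{\frac{1}{\left(10 + \left(-6\right)^{2} + 181 \left(-6\right)\right) - 34854}} + \frac{19998 - 1327}{146^{2} + 14344} = \frac{47753}{\frac{1}{\left(10 + 36 - 1086\right) - 34854}} + \frac{19998 - 1327}{21316 + 14344} = \frac{47753}{\frac{1}{-1040 - 34854}} + \frac{18671}{35660} = \frac{47753}{\frac{1}{-35894}} + 18671 \cdot \frac{1}{35660} = \frac{47753}{- \frac{1}{35894}} + \frac{18671}{35660} = 47753 \left(-35894\right) + \frac{18671}{35660} = -1714046182 + \frac{18671}{35660} = - \frac{61122886831449}{35660}$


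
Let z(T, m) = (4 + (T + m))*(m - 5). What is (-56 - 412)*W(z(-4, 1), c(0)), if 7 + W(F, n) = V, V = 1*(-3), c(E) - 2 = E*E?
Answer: 4680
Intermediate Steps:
c(E) = 2 + E² (c(E) = 2 + E*E = 2 + E²)
z(T, m) = (-5 + m)*(4 + T + m) (z(T, m) = (4 + T + m)*(-5 + m) = (-5 + m)*(4 + T + m))
V = -3
W(F, n) = -10 (W(F, n) = -7 - 3 = -10)
(-56 - 412)*W(z(-4, 1), c(0)) = (-56 - 412)*(-10) = -468*(-10) = 4680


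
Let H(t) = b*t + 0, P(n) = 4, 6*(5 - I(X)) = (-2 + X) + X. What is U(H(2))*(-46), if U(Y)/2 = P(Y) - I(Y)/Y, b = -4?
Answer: -460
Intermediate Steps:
I(X) = 16/3 - X/3 (I(X) = 5 - ((-2 + X) + X)/6 = 5 - (-2 + 2*X)/6 = 5 + (⅓ - X/3) = 16/3 - X/3)
H(t) = -4*t (H(t) = -4*t + 0 = -4*t)
U(Y) = 8 - 2*(16/3 - Y/3)/Y (U(Y) = 2*(4 - (16/3 - Y/3)/Y) = 8 - 2*(16/3 - Y/3)/Y)
U(H(2))*(-46) = (2*(-16 + 13*(-4*2))/(3*((-4*2))))*(-46) = ((⅔)*(-16 + 13*(-8))/(-8))*(-46) = ((⅔)*(-⅛)*(-16 - 104))*(-46) = ((⅔)*(-⅛)*(-120))*(-46) = 10*(-46) = -460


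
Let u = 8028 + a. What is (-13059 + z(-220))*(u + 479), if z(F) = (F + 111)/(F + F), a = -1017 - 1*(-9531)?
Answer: -97800129871/440 ≈ -2.2227e+8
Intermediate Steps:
a = 8514 (a = -1017 + 9531 = 8514)
z(F) = (111 + F)/(2*F) (z(F) = (111 + F)/((2*F)) = (111 + F)*(1/(2*F)) = (111 + F)/(2*F))
u = 16542 (u = 8028 + 8514 = 16542)
(-13059 + z(-220))*(u + 479) = (-13059 + (1/2)*(111 - 220)/(-220))*(16542 + 479) = (-13059 + (1/2)*(-1/220)*(-109))*17021 = (-13059 + 109/440)*17021 = -5745851/440*17021 = -97800129871/440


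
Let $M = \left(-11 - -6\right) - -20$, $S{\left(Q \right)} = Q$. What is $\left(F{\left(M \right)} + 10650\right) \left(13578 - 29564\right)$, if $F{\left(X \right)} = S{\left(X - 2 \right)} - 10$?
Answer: $-170298858$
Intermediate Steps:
$M = 15$ ($M = \left(-11 + 6\right) + 20 = -5 + 20 = 15$)
$F{\left(X \right)} = -12 + X$ ($F{\left(X \right)} = \left(X - 2\right) - 10 = \left(-2 + X\right) - 10 = -12 + X$)
$\left(F{\left(M \right)} + 10650\right) \left(13578 - 29564\right) = \left(\left(-12 + 15\right) + 10650\right) \left(13578 - 29564\right) = \left(3 + 10650\right) \left(-15986\right) = 10653 \left(-15986\right) = -170298858$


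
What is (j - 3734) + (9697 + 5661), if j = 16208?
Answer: 27832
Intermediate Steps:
(j - 3734) + (9697 + 5661) = (16208 - 3734) + (9697 + 5661) = 12474 + 15358 = 27832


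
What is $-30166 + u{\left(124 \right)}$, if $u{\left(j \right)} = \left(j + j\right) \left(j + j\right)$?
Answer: $31338$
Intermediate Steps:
$u{\left(j \right)} = 4 j^{2}$ ($u{\left(j \right)} = 2 j 2 j = 4 j^{2}$)
$-30166 + u{\left(124 \right)} = -30166 + 4 \cdot 124^{2} = -30166 + 4 \cdot 15376 = -30166 + 61504 = 31338$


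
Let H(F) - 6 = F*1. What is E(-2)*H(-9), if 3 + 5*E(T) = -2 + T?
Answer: 21/5 ≈ 4.2000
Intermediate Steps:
E(T) = -1 + T/5 (E(T) = -3/5 + (-2 + T)/5 = -3/5 + (-2/5 + T/5) = -1 + T/5)
H(F) = 6 + F (H(F) = 6 + F*1 = 6 + F)
E(-2)*H(-9) = (-1 + (1/5)*(-2))*(6 - 9) = (-1 - 2/5)*(-3) = -7/5*(-3) = 21/5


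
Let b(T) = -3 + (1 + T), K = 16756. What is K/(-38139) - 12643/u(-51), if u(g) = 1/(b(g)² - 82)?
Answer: -1314935901835/38139 ≈ -3.4477e+7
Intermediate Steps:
b(T) = -2 + T
u(g) = 1/(-82 + (-2 + g)²) (u(g) = 1/((-2 + g)² - 82) = 1/(-82 + (-2 + g)²))
K/(-38139) - 12643/u(-51) = 16756/(-38139) - (-1036726 + 12643*(-2 - 51)²) = 16756*(-1/38139) - 12643/(1/(-82 + (-53)²)) = -16756/38139 - 12643/(1/(-82 + 2809)) = -16756/38139 - 12643/(1/2727) = -16756/38139 - 12643/1/2727 = -16756/38139 - 12643*2727 = -16756/38139 - 34477461 = -1314935901835/38139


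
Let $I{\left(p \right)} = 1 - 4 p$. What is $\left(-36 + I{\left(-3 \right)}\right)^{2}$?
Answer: $529$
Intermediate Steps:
$\left(-36 + I{\left(-3 \right)}\right)^{2} = \left(-36 + \left(1 - -12\right)\right)^{2} = \left(-36 + \left(1 + 12\right)\right)^{2} = \left(-36 + 13\right)^{2} = \left(-23\right)^{2} = 529$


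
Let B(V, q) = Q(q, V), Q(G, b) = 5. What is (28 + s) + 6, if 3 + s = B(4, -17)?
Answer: 36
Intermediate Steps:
B(V, q) = 5
s = 2 (s = -3 + 5 = 2)
(28 + s) + 6 = (28 + 2) + 6 = 30 + 6 = 36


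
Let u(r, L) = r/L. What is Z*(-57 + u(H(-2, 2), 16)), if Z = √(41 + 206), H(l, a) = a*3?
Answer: -453*√247/8 ≈ -889.93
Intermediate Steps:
H(l, a) = 3*a
Z = √247 ≈ 15.716
Z*(-57 + u(H(-2, 2), 16)) = √247*(-57 + (3*2)/16) = √247*(-57 + 6*(1/16)) = √247*(-57 + 3/8) = √247*(-453/8) = -453*√247/8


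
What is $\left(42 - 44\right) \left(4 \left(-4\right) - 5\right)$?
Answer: $42$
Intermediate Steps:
$\left(42 - 44\right) \left(4 \left(-4\right) - 5\right) = - 2 \left(-16 - 5\right) = \left(-2\right) \left(-21\right) = 42$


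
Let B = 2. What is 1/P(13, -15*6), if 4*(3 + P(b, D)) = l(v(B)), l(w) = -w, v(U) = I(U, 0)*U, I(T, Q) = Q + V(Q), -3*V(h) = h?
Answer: -⅓ ≈ -0.33333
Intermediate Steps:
V(h) = -h/3
I(T, Q) = 2*Q/3 (I(T, Q) = Q - Q/3 = 2*Q/3)
v(U) = 0 (v(U) = ((⅔)*0)*U = 0*U = 0)
P(b, D) = -3 (P(b, D) = -3 + (-1*0)/4 = -3 + (¼)*0 = -3 + 0 = -3)
1/P(13, -15*6) = 1/(-3) = -⅓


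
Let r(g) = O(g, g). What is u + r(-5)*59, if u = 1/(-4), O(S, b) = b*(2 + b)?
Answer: 3539/4 ≈ 884.75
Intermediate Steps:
r(g) = g*(2 + g)
u = -1/4 ≈ -0.25000
u + r(-5)*59 = -1/4 - 5*(2 - 5)*59 = -1/4 - 5*(-3)*59 = -1/4 + 15*59 = -1/4 + 885 = 3539/4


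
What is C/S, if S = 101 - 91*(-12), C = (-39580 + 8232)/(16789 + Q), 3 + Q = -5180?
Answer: -15674/6922979 ≈ -0.0022641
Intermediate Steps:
Q = -5183 (Q = -3 - 5180 = -5183)
C = -15674/5803 (C = (-39580 + 8232)/(16789 - 5183) = -31348/11606 = -31348*1/11606 = -15674/5803 ≈ -2.7010)
S = 1193 (S = 101 + 1092 = 1193)
C/S = -15674/5803/1193 = -15674/5803*1/1193 = -15674/6922979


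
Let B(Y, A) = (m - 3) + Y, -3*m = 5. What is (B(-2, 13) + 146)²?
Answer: 174724/9 ≈ 19414.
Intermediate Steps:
m = -5/3 (m = -⅓*5 = -5/3 ≈ -1.6667)
B(Y, A) = -14/3 + Y (B(Y, A) = (-5/3 - 3) + Y = -14/3 + Y)
(B(-2, 13) + 146)² = ((-14/3 - 2) + 146)² = (-20/3 + 146)² = (418/3)² = 174724/9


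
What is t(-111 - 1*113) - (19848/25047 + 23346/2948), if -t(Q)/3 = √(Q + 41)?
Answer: -9746351/1118766 - 3*I*√183 ≈ -8.7117 - 40.583*I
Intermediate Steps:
t(Q) = -3*√(41 + Q) (t(Q) = -3*√(Q + 41) = -3*√(41 + Q))
t(-111 - 1*113) - (19848/25047 + 23346/2948) = -3*√(41 + (-111 - 1*113)) - (19848/25047 + 23346/2948) = -3*√(41 + (-111 - 113)) - (19848*(1/25047) + 23346*(1/2948)) = -3*√(41 - 224) - (6616/8349 + 11673/1474) = -3*I*√183 - 1*9746351/1118766 = -3*I*√183 - 9746351/1118766 = -9746351/1118766 - 3*I*√183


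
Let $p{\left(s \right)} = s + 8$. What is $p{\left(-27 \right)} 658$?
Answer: $-12502$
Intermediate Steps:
$p{\left(s \right)} = 8 + s$
$p{\left(-27 \right)} 658 = \left(8 - 27\right) 658 = \left(-19\right) 658 = -12502$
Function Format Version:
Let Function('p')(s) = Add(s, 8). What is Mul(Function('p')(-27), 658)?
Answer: -12502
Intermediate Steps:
Function('p')(s) = Add(8, s)
Mul(Function('p')(-27), 658) = Mul(Add(8, -27), 658) = Mul(-19, 658) = -12502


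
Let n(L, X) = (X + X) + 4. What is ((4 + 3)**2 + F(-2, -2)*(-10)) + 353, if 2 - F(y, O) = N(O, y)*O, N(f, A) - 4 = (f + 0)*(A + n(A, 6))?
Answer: 862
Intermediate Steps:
n(L, X) = 4 + 2*X (n(L, X) = 2*X + 4 = 4 + 2*X)
N(f, A) = 4 + f*(16 + A) (N(f, A) = 4 + (f + 0)*(A + (4 + 2*6)) = 4 + f*(A + (4 + 12)) = 4 + f*(A + 16) = 4 + f*(16 + A))
F(y, O) = 2 - O*(4 + 16*O + O*y) (F(y, O) = 2 - (4 + 16*O + y*O)*O = 2 - (4 + 16*O + O*y)*O = 2 - O*(4 + 16*O + O*y))
((4 + 3)**2 + F(-2, -2)*(-10)) + 353 = ((4 + 3)**2 + (2 - 1*(-2)*(4 + 16*(-2) - 2*(-2)))*(-10)) + 353 = (7**2 + (2 - 1*(-2)*(4 - 32 + 4))*(-10)) + 353 = (49 + (2 - 1*(-2)*(-24))*(-10)) + 353 = (49 + (2 - 48)*(-10)) + 353 = (49 - 46*(-10)) + 353 = (49 + 460) + 353 = 509 + 353 = 862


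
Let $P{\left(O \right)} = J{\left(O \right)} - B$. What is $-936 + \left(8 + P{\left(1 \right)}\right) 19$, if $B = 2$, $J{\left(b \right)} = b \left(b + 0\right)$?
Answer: $-803$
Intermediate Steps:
$J{\left(b \right)} = b^{2}$ ($J{\left(b \right)} = b b = b^{2}$)
$P{\left(O \right)} = -2 + O^{2}$ ($P{\left(O \right)} = O^{2} - 2 = -2 + O^{2}$)
$-936 + \left(8 + P{\left(1 \right)}\right) 19 = -936 + \left(8 - \left(2 - 1^{2}\right)\right) 19 = -936 + \left(8 + \left(-2 + 1\right)\right) 19 = -936 + \left(8 - 1\right) 19 = -936 + 7 \cdot 19 = -936 + 133 = -803$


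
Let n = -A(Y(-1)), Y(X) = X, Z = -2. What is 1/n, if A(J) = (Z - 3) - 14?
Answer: 1/19 ≈ 0.052632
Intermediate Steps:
A(J) = -19 (A(J) = (-2 - 3) - 14 = -5 - 14 = -19)
n = 19 (n = -1*(-19) = 19)
1/n = 1/19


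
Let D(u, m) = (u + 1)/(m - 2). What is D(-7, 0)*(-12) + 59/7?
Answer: -193/7 ≈ -27.571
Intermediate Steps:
D(u, m) = (1 + u)/(-2 + m)
D(-7, 0)*(-12) + 59/7 = ((1 - 7)/(-2 + 0))*(-12) + 59/7 = (-6/(-2))*(-12) + 59*(⅐) = -½*(-6)*(-12) + 59/7 = 3*(-12) + 59/7 = -36 + 59/7 = -193/7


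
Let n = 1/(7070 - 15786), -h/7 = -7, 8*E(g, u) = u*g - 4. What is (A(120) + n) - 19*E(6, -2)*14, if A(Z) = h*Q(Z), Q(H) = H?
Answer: 55886991/8716 ≈ 6412.0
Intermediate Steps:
E(g, u) = -½ + g*u/8 (E(g, u) = (u*g - 4)/8 = (g*u - 4)/8 = (-4 + g*u)/8 = -½ + g*u/8)
h = 49 (h = -7*(-7) = 49)
A(Z) = 49*Z
n = -1/8716 (n = 1/(-8716) = -1/8716 ≈ -0.00011473)
(A(120) + n) - 19*E(6, -2)*14 = (49*120 - 1/8716) - 19*(-½ + (⅛)*6*(-2))*14 = (5880 - 1/8716) - 19*(-½ - 3/2)*14 = 51250079/8716 - 19*(-2)*14 = 51250079/8716 + 38*14 = 51250079/8716 + 532 = 55886991/8716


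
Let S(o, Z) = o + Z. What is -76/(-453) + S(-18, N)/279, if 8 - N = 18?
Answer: 2840/42129 ≈ 0.067412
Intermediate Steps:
N = -10 (N = 8 - 1*18 = 8 - 18 = -10)
S(o, Z) = Z + o
-76/(-453) + S(-18, N)/279 = -76/(-453) + (-10 - 18)/279 = -76*(-1/453) - 28*1/279 = 76/453 - 28/279 = 2840/42129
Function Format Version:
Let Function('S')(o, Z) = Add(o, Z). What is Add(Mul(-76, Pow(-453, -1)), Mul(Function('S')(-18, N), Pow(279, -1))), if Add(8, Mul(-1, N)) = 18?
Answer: Rational(2840, 42129) ≈ 0.067412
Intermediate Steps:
N = -10 (N = Add(8, Mul(-1, 18)) = Add(8, -18) = -10)
Function('S')(o, Z) = Add(Z, o)
Add(Mul(-76, Pow(-453, -1)), Mul(Function('S')(-18, N), Pow(279, -1))) = Add(Mul(-76, Pow(-453, -1)), Mul(Add(-10, -18), Pow(279, -1))) = Add(Mul(-76, Rational(-1, 453)), Mul(-28, Rational(1, 279))) = Add(Rational(76, 453), Rational(-28, 279)) = Rational(2840, 42129)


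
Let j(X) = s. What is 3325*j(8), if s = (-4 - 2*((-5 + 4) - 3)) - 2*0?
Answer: 13300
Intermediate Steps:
s = 4 (s = (-4 - 2*(-1 - 3)) + 0 = (-4 - 2*(-4)) + 0 = (-4 + 8) + 0 = 4 + 0 = 4)
j(X) = 4
3325*j(8) = 3325*4 = 13300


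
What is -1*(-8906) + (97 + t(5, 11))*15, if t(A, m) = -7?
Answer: 10256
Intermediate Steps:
-1*(-8906) + (97 + t(5, 11))*15 = -1*(-8906) + (97 - 7)*15 = 8906 + 90*15 = 8906 + 1350 = 10256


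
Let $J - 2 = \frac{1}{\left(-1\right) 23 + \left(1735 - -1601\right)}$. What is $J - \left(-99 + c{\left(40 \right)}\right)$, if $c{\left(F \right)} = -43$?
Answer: $\frac{477073}{3313} \approx 144.0$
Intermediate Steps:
$J = \frac{6627}{3313}$ ($J = 2 + \frac{1}{\left(-1\right) 23 + \left(1735 - -1601\right)} = 2 + \frac{1}{-23 + \left(1735 + 1601\right)} = 2 + \frac{1}{-23 + 3336} = 2 + \frac{1}{3313} = \frac{6627}{3313} \approx 2.0003$)
$J - \left(-99 + c{\left(40 \right)}\right) = \frac{6627}{3313} + \left(99 - -43\right) = \frac{6627}{3313} + \left(99 + 43\right) = \frac{6627}{3313} + 142 = \frac{477073}{3313}$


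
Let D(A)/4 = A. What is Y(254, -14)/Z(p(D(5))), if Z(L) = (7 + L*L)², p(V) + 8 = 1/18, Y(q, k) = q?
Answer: 26663904/516062089 ≈ 0.051668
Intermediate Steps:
D(A) = 4*A
p(V) = -143/18 (p(V) = -8 + 1/18 = -143/18)
Z(L) = (7 + L²)²
Y(254, -14)/Z(p(D(5))) = 254/((7 + (-143/18)²)²) = 254/((7 + 20449/324)²) = 254/((22717/324)²) = 254/(516062089/104976) = 254*(104976/516062089) = 26663904/516062089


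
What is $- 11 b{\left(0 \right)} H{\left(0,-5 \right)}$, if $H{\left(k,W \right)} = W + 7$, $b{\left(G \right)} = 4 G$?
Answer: $0$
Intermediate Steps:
$H{\left(k,W \right)} = 7 + W$
$- 11 b{\left(0 \right)} H{\left(0,-5 \right)} = - 11 \cdot 4 \cdot 0 \left(7 - 5\right) = \left(-11\right) 0 \cdot 2 = 0 \cdot 2 = 0$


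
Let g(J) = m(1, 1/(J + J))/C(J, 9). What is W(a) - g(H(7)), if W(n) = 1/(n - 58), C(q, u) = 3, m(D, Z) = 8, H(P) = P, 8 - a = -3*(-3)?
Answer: -475/177 ≈ -2.6836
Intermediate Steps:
a = -1 (a = 8 - (-3)*(-3) = 8 - 1*9 = 8 - 9 = -1)
g(J) = 8/3
W(n) = 1/(-58 + n)
W(a) - g(H(7)) = 1/(-58 - 1) - 1*8/3 = 1/(-59) - 8/3 = -1/59 - 8/3 = -475/177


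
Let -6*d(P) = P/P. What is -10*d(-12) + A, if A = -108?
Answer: -319/3 ≈ -106.33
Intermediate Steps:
d(P) = -⅙ (d(P) = -P/(6*P) = -⅙*1 = -⅙)
-10*d(-12) + A = -10*(-⅙) - 108 = 5/3 - 108 = -319/3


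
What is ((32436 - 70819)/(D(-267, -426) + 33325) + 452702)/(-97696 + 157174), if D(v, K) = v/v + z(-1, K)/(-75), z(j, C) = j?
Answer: 1131503587877/148662346578 ≈ 7.6112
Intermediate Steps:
D(v, K) = 76/75 (D(v, K) = v/v - 1/(-75) = 1 - 1*(-1/75) = 1 + 1/75 = 76/75)
((32436 - 70819)/(D(-267, -426) + 33325) + 452702)/(-97696 + 157174) = ((32436 - 70819)/(76/75 + 33325) + 452702)/(-97696 + 157174) = (-38383/2499451/75 + 452702)/59478 = (-38383*75/2499451 + 452702)*(1/59478) = (-2878725/2499451 + 452702)*(1/59478) = (1131503587877/2499451)*(1/59478) = 1131503587877/148662346578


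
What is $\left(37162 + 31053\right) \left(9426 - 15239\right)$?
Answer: $-396533795$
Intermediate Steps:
$\left(37162 + 31053\right) \left(9426 - 15239\right) = 68215 \left(-5813\right) = -396533795$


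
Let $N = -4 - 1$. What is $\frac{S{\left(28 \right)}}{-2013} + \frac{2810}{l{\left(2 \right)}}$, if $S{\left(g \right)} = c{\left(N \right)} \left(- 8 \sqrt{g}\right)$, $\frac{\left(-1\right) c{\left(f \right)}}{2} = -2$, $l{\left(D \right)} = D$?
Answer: $1405 + \frac{64 \sqrt{7}}{2013} \approx 1405.1$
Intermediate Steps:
$N = -5$ ($N = -4 - 1 = -5$)
$c{\left(f \right)} = 4$ ($c{\left(f \right)} = \left(-2\right) \left(-2\right) = 4$)
$S{\left(g \right)} = - 32 \sqrt{g}$ ($S{\left(g \right)} = 4 \left(- 8 \sqrt{g}\right) = - 32 \sqrt{g}$)
$\frac{S{\left(28 \right)}}{-2013} + \frac{2810}{l{\left(2 \right)}} = \frac{\left(-32\right) \sqrt{28}}{-2013} + \frac{2810}{2} = - 32 \cdot 2 \sqrt{7} \left(- \frac{1}{2013}\right) + 2810 \cdot \frac{1}{2} = - 64 \sqrt{7} \left(- \frac{1}{2013}\right) + 1405 = \frac{64 \sqrt{7}}{2013} + 1405 = 1405 + \frac{64 \sqrt{7}}{2013}$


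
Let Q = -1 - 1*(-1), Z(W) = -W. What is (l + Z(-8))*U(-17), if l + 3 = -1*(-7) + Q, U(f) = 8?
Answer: 96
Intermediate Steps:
Q = 0 (Q = -1 + 1 = 0)
l = 4 (l = -3 + (-1*(-7) + 0) = -3 + (7 + 0) = -3 + 7 = 4)
(l + Z(-8))*U(-17) = (4 - 1*(-8))*8 = (4 + 8)*8 = 12*8 = 96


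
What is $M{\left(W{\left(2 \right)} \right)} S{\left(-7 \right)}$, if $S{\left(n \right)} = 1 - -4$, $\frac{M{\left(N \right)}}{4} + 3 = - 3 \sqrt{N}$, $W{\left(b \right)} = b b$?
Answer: $-180$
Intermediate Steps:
$W{\left(b \right)} = b^{2}$
$M{\left(N \right)} = -12 - 12 \sqrt{N}$ ($M{\left(N \right)} = -12 + 4 \left(- 3 \sqrt{N}\right) = -12 - 12 \sqrt{N}$)
$S{\left(n \right)} = 5$ ($S{\left(n \right)} = 1 + 4 = 5$)
$M{\left(W{\left(2 \right)} \right)} S{\left(-7 \right)} = \left(-12 - 12 \sqrt{2^{2}}\right) 5 = \left(-12 - 12 \sqrt{4}\right) 5 = \left(-12 - 24\right) 5 = \left(-36\right) 5 = -180$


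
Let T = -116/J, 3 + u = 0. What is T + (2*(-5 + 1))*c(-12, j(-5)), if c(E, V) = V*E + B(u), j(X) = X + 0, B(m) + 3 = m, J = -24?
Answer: -2563/6 ≈ -427.17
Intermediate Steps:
u = -3 (u = -3 + 0 = -3)
B(m) = -3 + m
j(X) = X
c(E, V) = -6 + E*V (c(E, V) = V*E + (-3 - 3) = E*V - 6 = -6 + E*V)
T = 29/6 (T = -116/(-24) = -116*(-1/24) = 29/6 ≈ 4.8333)
T + (2*(-5 + 1))*c(-12, j(-5)) = 29/6 + (2*(-5 + 1))*(-6 - 12*(-5)) = 29/6 + (2*(-4))*(-6 + 60) = 29/6 - 8*54 = 29/6 - 432 = -2563/6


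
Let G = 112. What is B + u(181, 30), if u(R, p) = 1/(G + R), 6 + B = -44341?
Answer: -12993670/293 ≈ -44347.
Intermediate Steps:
B = -44347 (B = -6 - 44341 = -44347)
u(R, p) = 1/(112 + R)
B + u(181, 30) = -44347 + 1/(112 + 181) = -44347 + 1/293 = -12993670/293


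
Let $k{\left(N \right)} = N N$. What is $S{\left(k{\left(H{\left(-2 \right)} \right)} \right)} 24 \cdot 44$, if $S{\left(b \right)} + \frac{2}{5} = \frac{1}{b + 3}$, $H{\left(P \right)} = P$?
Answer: $- \frac{9504}{35} \approx -271.54$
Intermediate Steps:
$k{\left(N \right)} = N^{2}$
$S{\left(b \right)} = - \frac{2}{5} + \frac{1}{3 + b}$ ($S{\left(b \right)} = - \frac{2}{5} + \frac{1}{b + 3} = - \frac{2}{5} + \frac{1}{3 + b}$)
$S{\left(k{\left(H{\left(-2 \right)} \right)} \right)} 24 \cdot 44 = \frac{-1 - 2 \left(-2\right)^{2}}{5 \left(3 + \left(-2\right)^{2}\right)} 24 \cdot 44 = \frac{-1 - 8}{5 \left(3 + 4\right)} 24 \cdot 44 = \frac{-1 - 8}{5 \cdot 7} \cdot 24 \cdot 44 = \frac{1}{5} \cdot \frac{1}{7} \left(-9\right) 24 \cdot 44 = \left(- \frac{9}{35}\right) 24 \cdot 44 = \left(- \frac{216}{35}\right) 44 = - \frac{9504}{35}$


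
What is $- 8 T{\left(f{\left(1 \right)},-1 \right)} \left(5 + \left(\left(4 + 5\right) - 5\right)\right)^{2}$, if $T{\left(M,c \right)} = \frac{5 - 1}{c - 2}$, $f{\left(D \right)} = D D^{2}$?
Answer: $864$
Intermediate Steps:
$f{\left(D \right)} = D^{3}$
$T{\left(M,c \right)} = \frac{4}{-2 + c}$
$- 8 T{\left(f{\left(1 \right)},-1 \right)} \left(5 + \left(\left(4 + 5\right) - 5\right)\right)^{2} = - 8 \frac{4}{-2 - 1} \left(5 + \left(\left(4 + 5\right) - 5\right)\right)^{2} = - 8 \frac{4}{-3} \left(5 + \left(9 - 5\right)\right)^{2} = - 8 \cdot 4 \left(- \frac{1}{3}\right) \left(5 + 4\right)^{2} = \left(-8\right) \left(- \frac{4}{3}\right) 9^{2} = \frac{32}{3} \cdot 81 = 864$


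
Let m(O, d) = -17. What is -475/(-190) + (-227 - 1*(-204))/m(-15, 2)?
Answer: 131/34 ≈ 3.8529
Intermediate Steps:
-475/(-190) + (-227 - 1*(-204))/m(-15, 2) = -475/(-190) + (-227 - 1*(-204))/(-17) = -475*(-1/190) + (-227 + 204)*(-1/17) = 5/2 - 23*(-1/17) = 5/2 + 23/17 = 131/34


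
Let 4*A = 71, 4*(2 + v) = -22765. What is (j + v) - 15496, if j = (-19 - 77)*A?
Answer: -91573/4 ≈ -22893.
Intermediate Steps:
v = -22773/4 (v = -2 + (¼)*(-22765) = -2 - 22765/4 = -22773/4 ≈ -5693.3)
A = 71/4 (A = (¼)*71 = 71/4 ≈ 17.750)
j = -1704 (j = (-19 - 77)*(71/4) = -96*71/4 = -1704)
(j + v) - 15496 = (-1704 - 22773/4) - 15496 = -29589/4 - 15496 = -91573/4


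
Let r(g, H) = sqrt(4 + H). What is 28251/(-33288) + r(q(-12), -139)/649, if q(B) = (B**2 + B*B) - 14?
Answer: -129/152 + 3*I*sqrt(15)/649 ≈ -0.84868 + 0.017903*I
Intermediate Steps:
q(B) = -14 + 2*B**2 (q(B) = (B**2 + B**2) - 14 = 2*B**2 - 14 = -14 + 2*B**2)
28251/(-33288) + r(q(-12), -139)/649 = 28251/(-33288) + sqrt(4 - 139)/649 = 28251*(-1/33288) + sqrt(-135)*(1/649) = -129/152 + (3*I*sqrt(15))*(1/649) = -129/152 + 3*I*sqrt(15)/649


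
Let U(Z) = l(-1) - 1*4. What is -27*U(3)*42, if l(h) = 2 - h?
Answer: 1134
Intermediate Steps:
U(Z) = -1 (U(Z) = (2 - 1*(-1)) - 1*4 = (2 + 1) - 4 = 3 - 4 = -1)
-27*U(3)*42 = -27*(-1)*42 = 27*42 = 1134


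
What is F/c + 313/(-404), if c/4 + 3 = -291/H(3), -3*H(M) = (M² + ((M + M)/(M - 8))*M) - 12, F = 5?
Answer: -471299/601152 ≈ -0.78399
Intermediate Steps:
H(M) = 4 - M²/3 - 2*M²/(3*(-8 + M)) (H(M) = -((M² + ((M + M)/(M - 8))*M) - 12)/3 = -((M² + ((2*M)/(-8 + M))*M) - 12)/3 = -((M² + (2*M/(-8 + M))*M) - 12)/3 = -((M² + 2*M²/(-8 + M)) - 12)/3 = -(-12 + M² + 2*M²/(-8 + M))/3 = 4 - M²/3 - 2*M²/(3*(-8 + M)))
c = -5952/11 (c = -12 + 4*(-291*3*(-8 + 3)/(-96 - 1*3³ + 6*3² + 12*3)) = -12 + 4*(-291*(-15/(-96 - 1*27 + 6*9 + 36))) = -12 + 4*(-291*(-15/(-96 - 27 + 54 + 36))) = -12 + 4*(-291/((⅓)*(-⅕)*(-33))) = -12 + 4*(-291/11/5) = -12 + 4*(-291*5/11) = -12 + 4*(-1455/11) = -12 - 5820/11 = -5952/11 ≈ -541.09)
F/c + 313/(-404) = 5/(-5952/11) + 313/(-404) = 5*(-11/5952) + 313*(-1/404) = -55/5952 - 313/404 = -471299/601152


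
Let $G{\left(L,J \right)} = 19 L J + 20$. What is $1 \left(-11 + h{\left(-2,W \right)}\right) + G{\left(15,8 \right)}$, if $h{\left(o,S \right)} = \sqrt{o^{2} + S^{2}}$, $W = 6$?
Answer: $2289 + 2 \sqrt{10} \approx 2295.3$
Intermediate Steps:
$G{\left(L,J \right)} = 20 + 19 J L$ ($G{\left(L,J \right)} = 19 J L + 20 = 20 + 19 J L$)
$h{\left(o,S \right)} = \sqrt{S^{2} + o^{2}}$
$1 \left(-11 + h{\left(-2,W \right)}\right) + G{\left(15,8 \right)} = 1 \left(-11 + \sqrt{6^{2} + \left(-2\right)^{2}}\right) + \left(20 + 19 \cdot 8 \cdot 15\right) = 1 \left(-11 + \sqrt{36 + 4}\right) + \left(20 + 2280\right) = 1 \left(-11 + \sqrt{40}\right) + 2300 = 1 \left(-11 + 2 \sqrt{10}\right) + 2300 = \left(-11 + 2 \sqrt{10}\right) + 2300 = 2289 + 2 \sqrt{10}$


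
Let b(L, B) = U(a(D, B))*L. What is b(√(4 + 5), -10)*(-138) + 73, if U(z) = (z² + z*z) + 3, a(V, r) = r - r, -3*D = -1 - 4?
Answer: -1169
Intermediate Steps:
D = 5/3 (D = -(-1 - 4)/3 = -⅓*(-5) = 5/3 ≈ 1.6667)
a(V, r) = 0
U(z) = 3 + 2*z² (U(z) = (z² + z²) + 3 = 2*z² + 3 = 3 + 2*z²)
b(L, B) = 3*L (b(L, B) = (3 + 2*0²)*L = (3 + 2*0)*L = (3 + 0)*L = 3*L)
b(√(4 + 5), -10)*(-138) + 73 = (3*√(4 + 5))*(-138) + 73 = (3*√9)*(-138) + 73 = (3*3)*(-138) + 73 = 9*(-138) + 73 = -1242 + 73 = -1169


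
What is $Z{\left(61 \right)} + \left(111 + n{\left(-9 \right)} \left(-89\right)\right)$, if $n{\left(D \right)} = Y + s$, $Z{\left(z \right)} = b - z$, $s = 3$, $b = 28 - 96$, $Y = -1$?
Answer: $-196$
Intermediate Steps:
$b = -68$
$Z{\left(z \right)} = -68 - z$
$n{\left(D \right)} = 2$ ($n{\left(D \right)} = -1 + 3 = 2$)
$Z{\left(61 \right)} + \left(111 + n{\left(-9 \right)} \left(-89\right)\right) = \left(-68 - 61\right) + \left(111 + 2 \left(-89\right)\right) = \left(-68 - 61\right) + \left(111 - 178\right) = -129 - 67 = -196$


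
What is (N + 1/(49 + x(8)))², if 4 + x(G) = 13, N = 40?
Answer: 5387041/3364 ≈ 1601.4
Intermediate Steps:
x(G) = 9 (x(G) = -4 + 13 = 9)
(N + 1/(49 + x(8)))² = (40 + 1/(49 + 9))² = (40 + 1/58)² = (2321/58)² = 5387041/3364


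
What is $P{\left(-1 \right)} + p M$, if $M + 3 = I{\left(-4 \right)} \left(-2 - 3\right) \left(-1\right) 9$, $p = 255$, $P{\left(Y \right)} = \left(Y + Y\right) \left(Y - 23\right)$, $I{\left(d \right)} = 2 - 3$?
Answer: $-12192$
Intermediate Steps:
$I{\left(d \right)} = -1$ ($I{\left(d \right)} = 2 - 3 = -1$)
$P{\left(Y \right)} = 2 Y \left(-23 + Y\right)$
$M = -48$ ($M = -3 + - \left(-2 - 3\right) \left(-1\right) 9 = -3 + - \left(-5\right) \left(-1\right) 9 = -3 + \left(-1\right) 5 \cdot 9 = -3 - 45 = -48$)
$P{\left(-1 \right)} + p M = 2 \left(-1\right) \left(-23 - 1\right) + 255 \left(-48\right) = 2 \left(-1\right) \left(-24\right) - 12240 = 48 - 12240 = -12192$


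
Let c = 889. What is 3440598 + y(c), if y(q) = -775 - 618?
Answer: 3439205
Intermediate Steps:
y(q) = -1393
3440598 + y(c) = 3440598 - 1393 = 3439205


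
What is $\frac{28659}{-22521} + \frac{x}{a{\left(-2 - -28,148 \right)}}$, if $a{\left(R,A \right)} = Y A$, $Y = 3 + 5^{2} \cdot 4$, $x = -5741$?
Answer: $- \frac{188723619}{114436708} \approx -1.6492$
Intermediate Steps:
$Y = 103$ ($Y = 3 + 25 \cdot 4 = 3 + 100 = 103$)
$a{\left(R,A \right)} = 103 A$
$\frac{28659}{-22521} + \frac{x}{a{\left(-2 - -28,148 \right)}} = \frac{28659}{-22521} - \frac{5741}{103 \cdot 148} = 28659 \left(- \frac{1}{22521}\right) - \frac{5741}{15244} = - \frac{9553}{7507} - \frac{5741}{15244} = - \frac{188723619}{114436708}$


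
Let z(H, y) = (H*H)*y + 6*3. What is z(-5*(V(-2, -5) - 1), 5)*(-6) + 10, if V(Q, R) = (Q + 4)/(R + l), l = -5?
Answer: -1178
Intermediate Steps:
V(Q, R) = (4 + Q)/(-5 + R) (V(Q, R) = (Q + 4)/(R - 5) = (4 + Q)/(-5 + R))
z(H, y) = 18 + y*H**2 (z(H, y) = H**2*y + 18 = y*H**2 + 18 = 18 + y*H**2)
z(-5*(V(-2, -5) - 1), 5)*(-6) + 10 = (18 + 5*(-5*((4 - 2)/(-5 - 5) - 1))**2)*(-6) + 10 = (18 + 5*(-5*(2/(-10) - 1))**2)*(-6) + 10 = (18 + 5*(-5*(-1/10*2 - 1))**2)*(-6) + 10 = (18 + 5*(-5*(-1/5 - 1))**2)*(-6) + 10 = (18 + 5*(-5*(-6/5))**2)*(-6) + 10 = (18 + 5*6**2)*(-6) + 10 = (18 + 5*36)*(-6) + 10 = (18 + 180)*(-6) + 10 = 198*(-6) + 10 = -1188 + 10 = -1178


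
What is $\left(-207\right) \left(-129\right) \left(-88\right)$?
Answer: $-2349864$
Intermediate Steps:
$\left(-207\right) \left(-129\right) \left(-88\right) = 26703 \left(-88\right) = -2349864$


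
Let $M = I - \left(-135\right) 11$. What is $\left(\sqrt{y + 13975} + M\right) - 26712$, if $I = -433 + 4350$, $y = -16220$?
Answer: $-21310 + i \sqrt{2245} \approx -21310.0 + 47.381 i$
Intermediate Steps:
$I = 3917$
$M = 5402$ ($M = 3917 - \left(-135\right) 11 = 3917 - -1485 = 3917 + 1485 = 5402$)
$\left(\sqrt{y + 13975} + M\right) - 26712 = \left(\sqrt{-16220 + 13975} + 5402\right) - 26712 = \left(\sqrt{-2245} + 5402\right) - 26712 = \left(i \sqrt{2245} + 5402\right) - 26712 = \left(5402 + i \sqrt{2245}\right) - 26712 = -21310 + i \sqrt{2245}$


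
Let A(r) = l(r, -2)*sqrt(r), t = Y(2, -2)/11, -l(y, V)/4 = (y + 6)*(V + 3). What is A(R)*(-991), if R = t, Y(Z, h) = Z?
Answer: 269552*sqrt(22)/121 ≈ 10449.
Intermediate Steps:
l(y, V) = -4*(3 + V)*(6 + y) (l(y, V) = -4*(y + 6)*(V + 3) = -4*(6 + y)*(3 + V) = -4*(3 + V)*(6 + y))
t = 2/11 ≈ 0.18182
R = 2/11 ≈ 0.18182
A(r) = sqrt(r)*(-24 - 4*r) (A(r) = (-72 - 24*(-2) - 12*r - 4*(-2)*r)*sqrt(r) = (-72 + 48 - 12*r + 8*r)*sqrt(r) = (-24 - 4*r)*sqrt(r) = sqrt(r)*(-24 - 4*r))
A(R)*(-991) = (4*sqrt(2/11)*(-6 - 1*2/11))*(-991) = (4*(sqrt(22)/11)*(-6 - 2/11))*(-991) = (4*(sqrt(22)/11)*(-68/11))*(-991) = -272*sqrt(22)/121*(-991) = 269552*sqrt(22)/121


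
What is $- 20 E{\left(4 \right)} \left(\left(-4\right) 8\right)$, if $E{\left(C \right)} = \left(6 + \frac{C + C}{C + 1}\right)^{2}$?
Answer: $\frac{184832}{5} \approx 36966.0$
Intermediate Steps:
$E{\left(C \right)} = \left(6 + \frac{2 C}{1 + C}\right)^{2}$
$- 20 E{\left(4 \right)} \left(\left(-4\right) 8\right) = - 20 \frac{4 \left(3 + 4 \cdot 4\right)^{2}}{\left(1 + 4\right)^{2}} \left(\left(-4\right) 8\right) = - 20 \frac{4 \left(3 + 16\right)^{2}}{25} \left(-32\right) = - 20 \cdot 4 \cdot \frac{1}{25} \cdot 19^{2} \left(-32\right) = - 20 \cdot 4 \cdot \frac{1}{25} \cdot 361 \left(-32\right) = \left(-20\right) \frac{1444}{25} \left(-32\right) = \left(- \frac{5776}{5}\right) \left(-32\right) = \frac{184832}{5}$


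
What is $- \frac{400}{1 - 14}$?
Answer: $\frac{400}{13} \approx 30.769$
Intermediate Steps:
$- \frac{400}{1 - 14} = - \frac{400}{-13} = \left(-400\right) \left(- \frac{1}{13}\right) = \frac{400}{13}$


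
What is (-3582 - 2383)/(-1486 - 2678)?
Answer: 5965/4164 ≈ 1.4325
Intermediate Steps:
(-3582 - 2383)/(-1486 - 2678) = -5965/(-4164) = -5965*(-1/4164) = 5965/4164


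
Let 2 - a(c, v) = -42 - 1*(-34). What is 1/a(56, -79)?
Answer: ⅒ ≈ 0.10000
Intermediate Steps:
a(c, v) = 10 (a(c, v) = 2 - (-42 - 1*(-34)) = 2 - (-42 + 34) = 2 - 1*(-8) = 2 + 8 = 10)
1/a(56, -79) = 1/10 = ⅒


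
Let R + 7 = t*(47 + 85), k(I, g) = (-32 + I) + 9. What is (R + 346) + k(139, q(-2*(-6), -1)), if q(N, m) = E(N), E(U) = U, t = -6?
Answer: -337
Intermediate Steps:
q(N, m) = N
k(I, g) = -23 + I
R = -799 (R = -7 - 6*(47 + 85) = -7 - 6*132 = -7 - 792 = -799)
(R + 346) + k(139, q(-2*(-6), -1)) = (-799 + 346) + (-23 + 139) = -453 + 116 = -337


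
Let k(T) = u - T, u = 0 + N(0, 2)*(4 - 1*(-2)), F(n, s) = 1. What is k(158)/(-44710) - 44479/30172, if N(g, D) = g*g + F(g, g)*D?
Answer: -52217131/35499740 ≈ -1.4709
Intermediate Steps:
N(g, D) = D + g² (N(g, D) = g*g + 1*D = g² + D = D + g²)
u = 12 (u = 0 + (2 + 0²)*(4 - 1*(-2)) = 0 + (2 + 0)*(4 + 2) = 0 + 2*6 = 0 + 12 = 12)
k(T) = 12 - T
k(158)/(-44710) - 44479/30172 = (12 - 1*158)/(-44710) - 44479/30172 = (12 - 158)*(-1/44710) - 44479*1/30172 = -146*(-1/44710) - 2341/1588 = 73/22355 - 2341/1588 = -52217131/35499740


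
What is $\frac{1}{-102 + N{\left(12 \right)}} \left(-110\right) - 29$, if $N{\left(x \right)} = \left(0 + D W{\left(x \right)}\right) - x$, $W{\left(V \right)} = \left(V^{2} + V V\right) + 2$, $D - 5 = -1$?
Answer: $- \frac{15222}{523} \approx -29.105$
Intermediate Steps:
$D = 4$ ($D = 5 - 1 = 4$)
$W{\left(V \right)} = 2 + 2 V^{2}$ ($W{\left(V \right)} = \left(V^{2} + V^{2}\right) + 2 = 2 V^{2} + 2 = 2 + 2 V^{2}$)
$N{\left(x \right)} = 8 - x + 8 x^{2}$ ($N{\left(x \right)} = \left(0 + 4 \left(2 + 2 x^{2}\right)\right) - x = \left(0 + \left(8 + 8 x^{2}\right)\right) - x = \left(8 + 8 x^{2}\right) - x = 8 - x + 8 x^{2}$)
$\frac{1}{-102 + N{\left(12 \right)}} \left(-110\right) - 29 = \frac{1}{-102 + \left(8 - 12 + 8 \cdot 12^{2}\right)} \left(-110\right) - 29 = \frac{1}{-102 + \left(8 - 12 + 8 \cdot 144\right)} \left(-110\right) + \left(-57 + 28\right) = \frac{1}{-102 + \left(8 - 12 + 1152\right)} \left(-110\right) - 29 = \frac{1}{-102 + 1148} \left(-110\right) - 29 = \frac{1}{1046} \left(-110\right) - 29 = - \frac{55}{523} - 29 = - \frac{15222}{523}$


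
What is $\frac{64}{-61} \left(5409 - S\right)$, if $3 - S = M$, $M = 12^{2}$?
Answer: $- \frac{355200}{61} \approx -5823.0$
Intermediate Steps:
$M = 144$
$S = -141$ ($S = 3 - 144 = -141$)
$\frac{64}{-61} \left(5409 - S\right) = \frac{64}{-61} \left(5409 - -141\right) = 64 \left(- \frac{1}{61}\right) \left(5409 + 141\right) = \left(- \frac{64}{61}\right) 5550 = - \frac{355200}{61}$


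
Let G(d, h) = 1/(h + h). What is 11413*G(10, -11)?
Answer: -11413/22 ≈ -518.77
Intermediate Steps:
G(d, h) = 1/(2*h)
11413*G(10, -11) = 11413*((½)/(-11)) = 11413*((½)*(-1/11)) = 11413*(-1/22) = -11413/22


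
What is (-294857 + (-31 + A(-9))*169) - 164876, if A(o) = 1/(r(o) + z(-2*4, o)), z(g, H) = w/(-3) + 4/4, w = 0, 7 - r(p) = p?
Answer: -7904355/17 ≈ -4.6496e+5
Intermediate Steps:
r(p) = 7 - p
z(g, H) = 1 (z(g, H) = 0/(-3) + 4/4 = 0*(-⅓) + 4*(¼) = 0 + 1 = 1)
A(o) = 1/(8 - o) (A(o) = 1/((7 - o) + 1) = 1/(8 - o))
(-294857 + (-31 + A(-9))*169) - 164876 = (-294857 + (-31 - 1/(-8 - 9))*169) - 164876 = (-294857 + (-31 - 1/(-17))*169) - 164876 = (-294857 + (-31 - 1*(-1/17))*169) - 164876 = (-294857 + (-31 + 1/17)*169) - 164876 = (-294857 - 526/17*169) - 164876 = (-294857 - 88894/17) - 164876 = -5101463/17 - 164876 = -7904355/17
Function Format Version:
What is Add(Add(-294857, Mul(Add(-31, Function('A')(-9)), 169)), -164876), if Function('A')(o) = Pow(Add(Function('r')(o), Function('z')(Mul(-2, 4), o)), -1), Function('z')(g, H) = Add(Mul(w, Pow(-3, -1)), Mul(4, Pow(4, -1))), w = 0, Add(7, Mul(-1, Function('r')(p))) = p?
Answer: Rational(-7904355, 17) ≈ -4.6496e+5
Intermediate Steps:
Function('r')(p) = Add(7, Mul(-1, p))
Function('z')(g, H) = 1 (Function('z')(g, H) = Add(Mul(0, Pow(-3, -1)), Mul(4, Pow(4, -1))) = Add(Mul(0, Rational(-1, 3)), Mul(4, Rational(1, 4))) = Add(0, 1) = 1)
Function('A')(o) = Pow(Add(8, Mul(-1, o)), -1) (Function('A')(o) = Pow(Add(Add(7, Mul(-1, o)), 1), -1) = Pow(Add(8, Mul(-1, o)), -1))
Add(Add(-294857, Mul(Add(-31, Function('A')(-9)), 169)), -164876) = Add(Add(-294857, Mul(Add(-31, Mul(-1, Pow(Add(-8, -9), -1))), 169)), -164876) = Add(Add(-294857, Mul(Add(-31, Mul(-1, Pow(-17, -1))), 169)), -164876) = Add(Add(-294857, Mul(Add(-31, Mul(-1, Rational(-1, 17))), 169)), -164876) = Add(Add(-294857, Mul(Add(-31, Rational(1, 17)), 169)), -164876) = Add(Add(-294857, Mul(Rational(-526, 17), 169)), -164876) = Add(Add(-294857, Rational(-88894, 17)), -164876) = Add(Rational(-5101463, 17), -164876) = Rational(-7904355, 17)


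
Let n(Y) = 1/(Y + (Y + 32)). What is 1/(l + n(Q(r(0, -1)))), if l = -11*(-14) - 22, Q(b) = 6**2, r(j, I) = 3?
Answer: 104/13729 ≈ 0.0075752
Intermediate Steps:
Q(b) = 36
n(Y) = 1/(32 + 2*Y) (n(Y) = 1/(Y + (32 + Y)) = 1/(32 + 2*Y))
l = 132 (l = 154 - 22 = 132)
1/(l + n(Q(r(0, -1)))) = 1/(132 + 1/(2*(16 + 36))) = 1/(132 + (1/2)/52) = 1/(132 + (1/2)*(1/52)) = 1/(132 + 1/104) = 1/(13729/104) = 104/13729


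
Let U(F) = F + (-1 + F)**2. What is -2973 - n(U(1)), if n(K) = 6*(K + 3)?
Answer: -2997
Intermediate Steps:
n(K) = 18 + 6*K (n(K) = 6*(3 + K) = 18 + 6*K)
-2973 - n(U(1)) = -2973 - (18 + 6*(1 + (-1 + 1)**2)) = -2973 - (18 + 6*(1 + 0**2)) = -2973 - (18 + 6*(1 + 0)) = -2973 - (18 + 6*1) = -2973 - (18 + 6) = -2973 - 1*24 = -2973 - 24 = -2997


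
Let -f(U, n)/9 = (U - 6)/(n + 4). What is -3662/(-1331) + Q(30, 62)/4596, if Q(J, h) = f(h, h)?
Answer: 1401699/509773 ≈ 2.7497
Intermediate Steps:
f(U, n) = -9*(-6 + U)/(4 + n) (f(U, n) = -9*(U - 6)/(n + 4) = -9*(-6 + U)/(4 + n))
Q(J, h) = 9*(6 - h)/(4 + h)
-3662/(-1331) + Q(30, 62)/4596 = -3662/(-1331) + (9*(6 - 1*62)/(4 + 62))/4596 = -3662*(-1/1331) + (9*(6 - 62)/66)*(1/4596) = 3662/1331 + (9*(1/66)*(-56))*(1/4596) = 3662/1331 - 84/11*1/4596 = 3662/1331 - 7/4213 = 1401699/509773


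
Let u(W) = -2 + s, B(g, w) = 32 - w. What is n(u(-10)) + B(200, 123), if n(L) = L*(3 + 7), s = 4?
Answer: -71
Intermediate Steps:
u(W) = 2 (u(W) = -2 + 4 = 2)
n(L) = 10*L (n(L) = L*10 = 10*L)
n(u(-10)) + B(200, 123) = 10*2 + (32 - 1*123) = 20 + (32 - 123) = 20 - 91 = -71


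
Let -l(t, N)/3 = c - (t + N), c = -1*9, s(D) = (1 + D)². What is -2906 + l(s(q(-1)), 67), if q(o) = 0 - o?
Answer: -2666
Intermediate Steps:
q(o) = -o
c = -9
l(t, N) = 27 + 3*N + 3*t (l(t, N) = -3*(-9 - (t + N)) = -3*(-9 - (N + t)) = -3*(-9 + (-N - t)) = -3*(-9 - N - t) = 27 + 3*N + 3*t)
-2906 + l(s(q(-1)), 67) = -2906 + (27 + 3*67 + 3*(1 - 1*(-1))²) = -2906 + (27 + 201 + 3*(1 + 1)²) = -2906 + (27 + 201 + 3*2²) = -2906 + (27 + 201 + 3*4) = -2906 + (27 + 201 + 12) = -2906 + 240 = -2666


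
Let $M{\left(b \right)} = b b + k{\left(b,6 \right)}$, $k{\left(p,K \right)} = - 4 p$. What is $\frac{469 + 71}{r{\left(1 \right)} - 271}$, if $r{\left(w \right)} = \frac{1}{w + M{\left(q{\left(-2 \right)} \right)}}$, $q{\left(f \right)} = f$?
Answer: $- \frac{1170}{587} \approx -1.9932$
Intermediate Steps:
$M{\left(b \right)} = b^{2} - 4 b$ ($M{\left(b \right)} = b b - 4 b = b^{2} - 4 b$)
$r{\left(w \right)} = \frac{1}{12 + w}$ ($r{\left(w \right)} = \frac{1}{w - 2 \left(-4 - 2\right)} = \frac{1}{w - -12} = \frac{1}{w + 12} = \frac{1}{12 + w}$)
$\frac{469 + 71}{r{\left(1 \right)} - 271} = \frac{469 + 71}{\frac{1}{12 + 1} - 271} = \frac{540}{\frac{1}{13} - 271} = \frac{540}{- \frac{3522}{13}} = 540 \left(- \frac{13}{3522}\right) = - \frac{1170}{587}$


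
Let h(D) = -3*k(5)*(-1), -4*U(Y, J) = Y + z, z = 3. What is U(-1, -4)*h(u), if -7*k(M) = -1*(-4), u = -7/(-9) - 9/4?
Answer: 6/7 ≈ 0.85714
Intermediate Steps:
u = -53/36 (u = -7*(-⅑) - 9*¼ = 7/9 - 9/4 = -53/36 ≈ -1.4722)
k(M) = -4/7 (k(M) = -(-1)*(-4)/7 = -⅐*4 = -4/7)
U(Y, J) = -¾ - Y/4 (U(Y, J) = -(Y + 3)/4 = -(3 + Y)/4 = -¾ - Y/4)
h(D) = -12/7 (h(D) = -3*(-4/7)*(-1) = (12/7)*(-1) = -12/7)
U(-1, -4)*h(u) = (-¾ - ¼*(-1))*(-12/7) = (-¾ + ¼)*(-12/7) = -½*(-12/7) = 6/7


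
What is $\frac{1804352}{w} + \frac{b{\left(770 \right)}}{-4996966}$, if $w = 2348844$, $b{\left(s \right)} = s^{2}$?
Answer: $\frac{952956998554}{1467136700913} \approx 0.64954$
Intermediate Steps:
$\frac{1804352}{w} + \frac{b{\left(770 \right)}}{-4996966} = \frac{1804352}{2348844} + \frac{770^{2}}{-4996966} = 1804352 \cdot \frac{1}{2348844} + 592900 \left(- \frac{1}{4996966}\right) = \frac{451088}{587211} - \frac{296450}{2498483} = \frac{952956998554}{1467136700913}$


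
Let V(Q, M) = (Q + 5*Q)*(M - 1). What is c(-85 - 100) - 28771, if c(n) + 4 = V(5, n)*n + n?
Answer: 1003340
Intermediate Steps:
V(Q, M) = 6*Q*(-1 + M) (V(Q, M) = (6*Q)*(-1 + M) = 6*Q*(-1 + M))
c(n) = -4 + n + n*(-30 + 30*n) (c(n) = -4 + ((6*5*(-1 + n))*n + n) = -4 + ((-30 + 30*n)*n + n) = -4 + (n*(-30 + 30*n) + n) = -4 + (n + n*(-30 + 30*n)) = -4 + n + n*(-30 + 30*n))
c(-85 - 100) - 28771 = (-4 + (-85 - 100) + 30*(-85 - 100)*(-1 + (-85 - 100))) - 28771 = (-4 - 185 + 30*(-185)*(-1 - 185)) - 28771 = (-4 - 185 + 30*(-185)*(-186)) - 28771 = (-4 - 185 + 1032300) - 28771 = 1032111 - 28771 = 1003340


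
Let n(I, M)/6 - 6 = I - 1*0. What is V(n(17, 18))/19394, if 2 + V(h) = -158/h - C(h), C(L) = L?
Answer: -9739/1338186 ≈ -0.0072778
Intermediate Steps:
n(I, M) = 36 + 6*I (n(I, M) = 36 + 6*(I - 1*0) = 36 + 6*(I + 0) = 36 + 6*I)
V(h) = -2 - h - 158/h (V(h) = -2 + (-158/h - h) = -2 + (-h - 158/h) = -2 - h - 158/h)
V(n(17, 18))/19394 = (-2 - (36 + 6*17) - 158/(36 + 6*17))/19394 = (-2 - (36 + 102) - 158/(36 + 102))*(1/19394) = (-2 - 1*138 - 158/138)*(1/19394) = (-2 - 138 - 158*1/138)*(1/19394) = (-2 - 138 - 79/69)*(1/19394) = -9739/69*1/19394 = -9739/1338186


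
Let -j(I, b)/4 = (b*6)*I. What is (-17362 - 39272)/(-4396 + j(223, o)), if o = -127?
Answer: -28317/337654 ≈ -0.083864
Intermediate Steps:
j(I, b) = -24*I*b (j(I, b) = -4*b*6*I = -4*6*b*I = -24*I*b)
(-17362 - 39272)/(-4396 + j(223, o)) = (-17362 - 39272)/(-4396 - 24*223*(-127)) = -56634/(-4396 + 679704) = -56634/675308 = -56634*1/675308 = -28317/337654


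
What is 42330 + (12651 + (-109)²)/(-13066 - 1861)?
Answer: 631835378/14927 ≈ 42328.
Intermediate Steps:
42330 + (12651 + (-109)²)/(-13066 - 1861) = 42330 + (12651 + 11881)/(-14927) = 42330 + 24532*(-1/14927) = 42330 - 24532/14927 = 631835378/14927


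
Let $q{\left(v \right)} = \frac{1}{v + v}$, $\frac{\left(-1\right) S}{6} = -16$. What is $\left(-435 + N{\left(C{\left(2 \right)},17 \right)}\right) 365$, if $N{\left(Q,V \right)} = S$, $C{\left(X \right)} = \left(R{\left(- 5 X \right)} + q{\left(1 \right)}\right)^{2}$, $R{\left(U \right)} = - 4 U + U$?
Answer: $-123735$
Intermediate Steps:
$S = 96$ ($S = \left(-6\right) \left(-16\right) = 96$)
$R{\left(U \right)} = - 3 U$
$q{\left(v \right)} = \frac{1}{2 v}$
$C{\left(X \right)} = \left(\frac{1}{2} + 15 X\right)^{2}$ ($C{\left(X \right)} = \left(- 3 \left(- 5 X\right) + \frac{1}{2 \cdot 1}\right)^{2} = \left(15 X + \frac{1}{2} \cdot 1\right)^{2} = \left(15 X + \frac{1}{2}\right)^{2} = \left(\frac{1}{2} + 15 X\right)^{2}$)
$N{\left(Q,V \right)} = 96$
$\left(-435 + N{\left(C{\left(2 \right)},17 \right)}\right) 365 = \left(-435 + 96\right) 365 = \left(-339\right) 365 = -123735$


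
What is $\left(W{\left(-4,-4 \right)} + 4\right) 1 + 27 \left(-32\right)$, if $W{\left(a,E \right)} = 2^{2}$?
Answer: $-856$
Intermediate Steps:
$W{\left(a,E \right)} = 4$
$\left(W{\left(-4,-4 \right)} + 4\right) 1 + 27 \left(-32\right) = \left(4 + 4\right) 1 + 27 \left(-32\right) = 8 \cdot 1 - 864 = 8 - 864 = -856$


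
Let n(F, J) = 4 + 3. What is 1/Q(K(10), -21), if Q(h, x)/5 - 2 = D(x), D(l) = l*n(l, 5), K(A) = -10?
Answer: -1/725 ≈ -0.0013793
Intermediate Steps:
n(F, J) = 7
D(l) = 7*l (D(l) = l*7 = 7*l)
Q(h, x) = 10 + 35*x (Q(h, x) = 10 + 5*(7*x) = 10 + 35*x)
1/Q(K(10), -21) = 1/(10 + 35*(-21)) = 1/(10 - 735) = 1/(-725) = -1/725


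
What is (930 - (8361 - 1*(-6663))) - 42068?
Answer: -56162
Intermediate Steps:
(930 - (8361 - 1*(-6663))) - 42068 = (930 - (8361 + 6663)) - 42068 = (930 - 1*15024) - 42068 = (930 - 15024) - 42068 = -14094 - 42068 = -56162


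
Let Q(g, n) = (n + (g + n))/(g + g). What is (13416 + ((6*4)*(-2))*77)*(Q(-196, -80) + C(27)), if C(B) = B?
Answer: 13292100/49 ≈ 2.7127e+5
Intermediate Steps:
Q(g, n) = (g + 2*n)/(2*g) (Q(g, n) = (g + 2*n)/((2*g)) = (g + 2*n)*(1/(2*g)) = (g + 2*n)/(2*g))
(13416 + ((6*4)*(-2))*77)*(Q(-196, -80) + C(27)) = (13416 + ((6*4)*(-2))*77)*((-80 + (½)*(-196))/(-196) + 27) = (13416 + (24*(-2))*77)*(-(-80 - 98)/196 + 27) = (13416 - 48*77)*(-1/196*(-178) + 27) = (13416 - 3696)*(89/98 + 27) = 9720*(2735/98) = 13292100/49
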